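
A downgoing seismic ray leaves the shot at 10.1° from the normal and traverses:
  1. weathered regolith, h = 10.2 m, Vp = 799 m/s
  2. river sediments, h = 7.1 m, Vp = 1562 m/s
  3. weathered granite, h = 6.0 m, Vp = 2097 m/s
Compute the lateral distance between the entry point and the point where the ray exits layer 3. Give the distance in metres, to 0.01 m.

Ray parameter p = sin 10.1° / 799 m/s = 2.1948e-04 s/m.
Layer 1: θ = 10.10°; offset = 10.2·tan 10.10° = 1.8169 m.
Layer 2: sin θ = p·1562 = 0.3428 → θ = 20.05°; offset = 7.1·tan 20.05° = 2.5911 m.
Layer 3: sin θ = p·2097 = 0.4603 → θ = 27.40°; offset = 6.0·tan 27.40° = 3.1106 m.
Summing the layer offsets gives 7.5186 m.

7.52 m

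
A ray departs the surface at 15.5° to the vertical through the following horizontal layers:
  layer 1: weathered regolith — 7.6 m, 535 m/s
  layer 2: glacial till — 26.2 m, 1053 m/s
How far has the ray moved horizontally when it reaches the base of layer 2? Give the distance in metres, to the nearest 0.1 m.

p = sin θ₁/V₁ = sin 15.5°/535 = 4.9951e-04 s/m is conserved through the stack.
Layer 1: θ = 15.50°; offset = 7.6·tan 15.50° = 2.108 m.
Layer 2: sin θ = p·1053 = 0.5260 → θ = 31.73°; offset = 26.2·tan 31.73° = 16.203 m.
Σ offsets = 18.311 m.

18.3 m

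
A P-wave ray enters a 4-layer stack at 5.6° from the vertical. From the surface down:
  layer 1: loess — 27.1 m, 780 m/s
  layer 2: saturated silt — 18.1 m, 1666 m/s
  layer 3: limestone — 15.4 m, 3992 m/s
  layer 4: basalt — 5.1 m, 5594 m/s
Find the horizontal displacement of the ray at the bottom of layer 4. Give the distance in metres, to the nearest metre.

20 m

Ray parameter p = sin 5.6° / 780 m/s = 1.2511e-04 s/m.
Layer 1: θ = 5.60°; offset = 27.1·tan 5.60° = 2.657 m.
Layer 2: sin θ = p·1666 = 0.2084 → θ = 12.03°; offset = 18.1·tan 12.03° = 3.857 m.
Layer 3: sin θ = p·3992 = 0.4994 → θ = 29.96°; offset = 15.4·tan 29.96° = 8.878 m.
Layer 4: sin θ = p·5594 = 0.6998 → θ = 44.41°; offset = 5.1·tan 44.41° = 4.997 m.
Total horizontal offset = 20.389 m.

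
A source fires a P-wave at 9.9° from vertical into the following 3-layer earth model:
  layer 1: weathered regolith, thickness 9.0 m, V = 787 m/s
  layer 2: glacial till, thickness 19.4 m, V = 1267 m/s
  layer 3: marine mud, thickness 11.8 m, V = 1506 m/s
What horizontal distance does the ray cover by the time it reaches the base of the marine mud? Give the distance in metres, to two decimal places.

p = sin θ₁/V₁ = sin 9.9°/787 = 2.1846e-04 s/m is conserved through the stack.
Layer 1: θ = 9.90°; offset = 9.0·tan 9.90° = 1.5708 m.
Layer 2: sin θ = p·1267 = 0.2768 → θ = 16.07°; offset = 19.4·tan 16.07° = 5.5881 m.
Layer 3: sin θ = p·1506 = 0.3290 → θ = 19.21°; offset = 11.8·tan 19.21° = 4.1111 m.
Σ offsets = 11.2699 m.

11.27 m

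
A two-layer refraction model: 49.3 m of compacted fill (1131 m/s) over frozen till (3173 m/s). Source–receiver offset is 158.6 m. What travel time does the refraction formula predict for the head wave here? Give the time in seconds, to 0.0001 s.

0.1314 s

t = x/V₂ + 2h·√(V₂²−V₁²)/(V₁V₂).
√(V₂²−V₁²) = √(3173²−1131²) = 2964.6 m/s; delay term = 2·49.3·2964.6/(1131·3173) = 0.08145 s.
t = 158.6/3173 + 0.08145 = 0.13144 s.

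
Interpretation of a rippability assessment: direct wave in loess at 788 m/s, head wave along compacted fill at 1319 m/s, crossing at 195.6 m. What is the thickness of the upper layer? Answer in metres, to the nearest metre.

49 m

x_cross = 2h·√((V₂+V₁)/(V₂−V₁)) → h = x_cross / (2·√((V₂+V₁)/(V₂−V₁))).
√((V₂+V₁)/(V₂−V₁)) = √((1319+788)/(1319−788)) = 1.9920.
h = 195.6 / (2·1.9920) = 49.10 m.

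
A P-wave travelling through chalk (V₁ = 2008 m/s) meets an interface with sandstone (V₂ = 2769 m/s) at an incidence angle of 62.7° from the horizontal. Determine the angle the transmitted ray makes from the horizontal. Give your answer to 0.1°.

50.8°

Convert to the normal: θ₁ = 90° − 62.7° = 27.3°.
sin θ₁/V₁ = sin θ₂/V₂ ⇒ sin θ₂ = 2769·sin 27.3°/2008 = 2769·0.4586/2008 = 0.6325.
θ₂ = sin⁻¹(0.6325) = 39.23° (from vertical).
From the interface: 90° − 39.23° = 50.77°.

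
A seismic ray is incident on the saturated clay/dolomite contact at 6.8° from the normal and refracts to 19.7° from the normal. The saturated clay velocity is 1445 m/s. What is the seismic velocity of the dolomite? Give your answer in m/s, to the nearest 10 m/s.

sin 6.8° = 0.1184; sin 19.7° = 0.3371.
V₂ = V₁·(sin θ₂/sin θ₁) = 1445·(0.3371/0.1184) = 4113.90 m/s.

4110 m/s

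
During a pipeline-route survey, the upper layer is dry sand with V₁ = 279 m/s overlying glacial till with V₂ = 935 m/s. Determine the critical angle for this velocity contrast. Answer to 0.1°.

At critical incidence the refracted ray runs along the interface (θ₂ = 90°), so sin θ_c = V₁/V₂.
θ_c = arcsin(279/935) = arcsin 0.2984 = 17.36°.

17.4°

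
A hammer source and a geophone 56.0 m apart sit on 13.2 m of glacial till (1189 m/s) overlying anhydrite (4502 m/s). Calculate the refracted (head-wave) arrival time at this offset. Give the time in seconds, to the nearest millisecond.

0.034 s

t = x/V₂ + 2h·√(V₂²−V₁²)/(V₁V₂).
√(V₂²−V₁²) = √(4502²−1189²) = 4342.2 m/s; delay term = 2·13.2·4342.2/(1189·4502) = 0.02142 s.
t = 56.0/4502 + 0.02142 = 0.03385 s.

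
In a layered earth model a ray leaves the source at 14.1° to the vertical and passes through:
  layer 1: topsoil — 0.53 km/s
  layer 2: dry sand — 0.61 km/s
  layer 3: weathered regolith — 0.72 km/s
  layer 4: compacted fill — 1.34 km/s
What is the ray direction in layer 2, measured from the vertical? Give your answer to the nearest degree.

16°

Ray parameter p = sin 14.1° / 0.53 = 4.5965e-01 s/km.
sin θ_2 = p·V_2 = 4.5965e-01 × 0.61 = 0.2804.
θ_2 = arcsin 0.2804 = 16.28°.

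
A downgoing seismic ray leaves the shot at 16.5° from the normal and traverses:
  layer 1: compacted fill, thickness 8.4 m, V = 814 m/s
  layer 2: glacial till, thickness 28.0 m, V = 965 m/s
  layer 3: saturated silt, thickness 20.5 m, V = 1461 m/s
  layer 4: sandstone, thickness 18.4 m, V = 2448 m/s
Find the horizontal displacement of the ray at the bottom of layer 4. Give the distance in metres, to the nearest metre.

Apply Snell's law at each interface; in layer i the horizontal offset is hᵢ·tan θᵢ.
Layer 1: θ = 16.50°; offset = 8.4·tan 16.50° = 2.488 m.
Layer 2: sin θ = 965·sin 16.5°/814 = 0.3367, θ = 19.68°; offset = 28.0·tan 19.68° = 10.012 m.
Layer 3: sin θ = 1461·sin 16.5°/814 = 0.5098, θ = 30.65°; offset = 20.5·tan 30.65° = 12.147 m.
Layer 4: sin θ = 2448·sin 16.5°/814 = 0.8541, θ = 58.66°; offset = 18.4·tan 58.66° = 30.221 m.
Summing the layer offsets gives 54.868 m.

55 m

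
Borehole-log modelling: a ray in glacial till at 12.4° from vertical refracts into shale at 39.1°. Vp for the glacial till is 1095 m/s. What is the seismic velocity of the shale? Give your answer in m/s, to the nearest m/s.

3216 m/s

Snell's law: sin 12.4°/V₁ = sin 39.1°/V₂.
V₂ = V₁·sin 39.1°/sin 12.4° = 1095 × 2.9370 = 3216.01 m/s.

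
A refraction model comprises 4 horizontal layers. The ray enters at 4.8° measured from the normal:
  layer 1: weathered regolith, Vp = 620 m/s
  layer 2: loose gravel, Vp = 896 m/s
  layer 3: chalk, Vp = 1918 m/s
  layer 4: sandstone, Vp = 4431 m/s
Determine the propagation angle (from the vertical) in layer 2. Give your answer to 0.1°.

6.9°

Ray parameter p = sin 4.8° / 620 = 1.3496e-04 s/m.
sin θ_2 = p·V_2 = 1.3496e-04 × 896 = 0.1209.
θ_2 = 6.95° from the vertical.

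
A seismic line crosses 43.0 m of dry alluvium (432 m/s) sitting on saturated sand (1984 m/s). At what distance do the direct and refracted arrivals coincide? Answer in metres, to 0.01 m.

x_cross = 2h·√((V₂+V₁)/(V₂−V₁)).
(V₂+V₁)/(V₂−V₁) = (1984+432)/(1984−432) = 1.5567; √ = 1.2477.
x_cross = 2·43.0·1.2477 = 107.30 m.

107.30 m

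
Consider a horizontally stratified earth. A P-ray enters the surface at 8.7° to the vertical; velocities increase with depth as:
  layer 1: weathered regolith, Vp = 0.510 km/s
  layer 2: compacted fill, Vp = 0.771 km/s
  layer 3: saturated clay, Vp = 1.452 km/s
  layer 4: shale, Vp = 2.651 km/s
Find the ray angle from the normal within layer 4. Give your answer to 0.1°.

51.8°

Ray parameter p = sin 8.7° / 0.510 = 2.9659e-01 s/km.
sin θ_4 = p·V_4 = 2.9659e-01 × 2.651 = 0.7863.
θ_4 = 51.84° from the vertical.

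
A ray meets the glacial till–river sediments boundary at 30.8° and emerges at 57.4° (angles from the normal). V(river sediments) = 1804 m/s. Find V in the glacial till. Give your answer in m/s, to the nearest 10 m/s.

1100 m/s

Snell's law: sin 30.8°/V₁ = sin 57.4°/V₂.
V₁ = V₂·sin 30.8°/sin 57.4° = 1804 × 0.6078 = 1096.47 m/s.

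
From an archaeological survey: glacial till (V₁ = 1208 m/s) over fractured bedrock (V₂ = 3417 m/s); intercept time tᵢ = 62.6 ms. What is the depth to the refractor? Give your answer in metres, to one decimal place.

h = tᵢ·V₁·V₂ / (2·√(V₂²−V₁²)).
√(V₂²−V₁²) = √(3417² − 1208²) = 3196.3 m/s.
h = 0.0626 s × 1208 × 3417 / (2 × 3196.3) = 40.42 m.

40.4 m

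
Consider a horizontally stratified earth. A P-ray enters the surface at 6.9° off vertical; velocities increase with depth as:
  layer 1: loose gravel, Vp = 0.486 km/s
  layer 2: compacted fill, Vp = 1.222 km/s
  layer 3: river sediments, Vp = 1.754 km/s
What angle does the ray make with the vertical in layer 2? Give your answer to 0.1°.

Snell's law across each interface conserves sin θ / V, so sin θ_2 = V_2·sin θ₁/V₁.
sin θ_2 = 1.222 × sin 6.9° / 0.486 = 0.3021.
θ_2 = arcsin 0.3021 = 17.58°.

17.6°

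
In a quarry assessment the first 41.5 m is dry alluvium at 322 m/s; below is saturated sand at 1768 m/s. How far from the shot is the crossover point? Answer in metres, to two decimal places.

99.79 m

θ_c = arcsin(322/1768) = 10.49°, so cos θ_c = 0.9833 and tᵢ = 2h cos θ_c/V₁ = 0.2535 s.
At crossover x/V₁ = x/V₂ + tᵢ ⇒ x = tᵢ/(1/V₁ − 1/V₂) = 0.25345/(3.1056e-03 − 5.6561e-04) = 99.79 m.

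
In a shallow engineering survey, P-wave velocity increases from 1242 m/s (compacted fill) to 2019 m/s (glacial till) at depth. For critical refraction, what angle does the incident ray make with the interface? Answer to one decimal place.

52.0°

Critical incidence: sin θ_c = V₁/V₂ = 1242/2019 = 0.6152.
θ_c = arcsin 0.6152 = 37.96°.
Measured from the interface: 90° − 37.96° = 52.04°.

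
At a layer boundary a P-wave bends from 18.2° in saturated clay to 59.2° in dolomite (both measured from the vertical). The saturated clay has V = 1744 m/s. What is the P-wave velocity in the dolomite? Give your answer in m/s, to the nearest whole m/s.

sin 18.2° = 0.3123; sin 59.2° = 0.8590.
V₂ = V₁·(sin θ₂/sin θ₁) = 1744·(0.8590/0.3123) = 4796.22 m/s.

4796 m/s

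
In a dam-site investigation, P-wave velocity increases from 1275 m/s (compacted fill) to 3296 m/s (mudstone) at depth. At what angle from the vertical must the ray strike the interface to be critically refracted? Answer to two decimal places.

22.76°

At critical incidence the refracted ray runs along the interface (θ₂ = 90°), so sin θ_c = V₁/V₂.
θ_c = arcsin(1275/3296) = arcsin 0.3868 = 22.76°.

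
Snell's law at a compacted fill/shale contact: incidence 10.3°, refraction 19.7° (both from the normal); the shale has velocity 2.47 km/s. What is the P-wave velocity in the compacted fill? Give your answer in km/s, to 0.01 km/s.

1.31 km/s

sin 10.3° = 0.1788; sin 19.7° = 0.3371.
V₁ = V₂·(sin θ₁/sin θ₂) = 2.47·(0.1788/0.3371) = 1.31 km/s.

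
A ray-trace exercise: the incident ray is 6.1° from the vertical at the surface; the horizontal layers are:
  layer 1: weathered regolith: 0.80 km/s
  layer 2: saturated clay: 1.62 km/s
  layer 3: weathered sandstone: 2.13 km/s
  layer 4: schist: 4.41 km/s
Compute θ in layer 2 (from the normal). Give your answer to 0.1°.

Ray parameter p = sin 6.1° / 0.80 = 1.3283e-01 s/km.
sin θ_2 = p·V_2 = 1.3283e-01 × 1.62 = 0.2152.
θ_2 = 12.43° from the vertical.

12.4°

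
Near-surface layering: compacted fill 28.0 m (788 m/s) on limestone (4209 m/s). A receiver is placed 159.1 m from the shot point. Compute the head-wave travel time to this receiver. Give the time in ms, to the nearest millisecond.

θ_c = arcsin(V₁/V₂) = arcsin(788/4209) = 10.79°, cos θ_c = 0.9823.
Intercept time tᵢ = 2h cos θ_c / V₁ = 2·28.0·0.9823/788 = 0.06981 s.
t = x/V₂ + tᵢ = 159.1/4209 + 0.06981 = 0.10761 s.

108 ms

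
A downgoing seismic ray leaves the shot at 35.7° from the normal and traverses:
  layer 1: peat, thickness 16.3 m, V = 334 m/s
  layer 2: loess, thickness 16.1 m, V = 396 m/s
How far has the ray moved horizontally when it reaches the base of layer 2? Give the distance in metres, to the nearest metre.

27 m

p = sin θ₁/V₁ = sin 35.7°/334 = 1.7471e-03 s/m is conserved through the stack.
Layer 1: θ = 35.70°; offset = 16.3·tan 35.70° = 11.713 m.
Layer 2: sin θ = p·396 = 0.6919 → θ = 43.78°; offset = 16.1·tan 43.78° = 15.427 m.
Σ offsets = 27.140 m.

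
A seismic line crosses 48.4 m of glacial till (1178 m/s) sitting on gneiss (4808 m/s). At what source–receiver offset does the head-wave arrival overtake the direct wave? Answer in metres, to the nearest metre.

x_cross = 2h·√((V₂+V₁)/(V₂−V₁)).
(V₂+V₁)/(V₂−V₁) = (4808+1178)/(4808−1178) = 1.6490; √ = 1.2841.
x_cross = 2·48.4·1.2841 = 124.31 m.

124 m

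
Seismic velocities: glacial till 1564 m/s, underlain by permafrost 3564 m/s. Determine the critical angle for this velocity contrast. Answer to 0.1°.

26.0°

Critical incidence: sin θ_c = V₁/V₂ = 1564/3564 = 0.4388.
θ_c = arcsin 0.4388 = 26.03°.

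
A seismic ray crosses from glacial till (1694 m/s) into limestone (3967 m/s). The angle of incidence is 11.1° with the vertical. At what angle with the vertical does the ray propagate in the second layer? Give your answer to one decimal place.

26.8°

Snell's law: sin θ₂ = (V₂/V₁)·sin θ₁ = (3967/1694)·sin 11.1° = 0.4508.
θ₂ = arcsin 0.4508 = 26.80° from the normal.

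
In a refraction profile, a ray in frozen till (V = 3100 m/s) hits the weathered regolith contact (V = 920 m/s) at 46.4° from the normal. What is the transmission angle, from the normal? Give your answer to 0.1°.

sin θ₁/V₁ = sin θ₂/V₂ ⇒ sin θ₂ = 920·sin 46.4°/3100 = 920·0.7242/3100 = 0.2149.
θ₂ = arcsin 0.2149 = 12.41° from the normal.

12.4°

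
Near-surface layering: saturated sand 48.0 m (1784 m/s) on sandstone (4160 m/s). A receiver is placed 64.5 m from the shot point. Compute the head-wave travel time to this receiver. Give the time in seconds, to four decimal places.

θ_c = arcsin(V₁/V₂) = arcsin(1784/4160) = 25.39°, cos θ_c = 0.9034.
Intercept time tᵢ = 2h cos θ_c / V₁ = 2·48.0·0.9034/1784 = 0.04861 s.
t = x/V₂ + tᵢ = 64.5/4160 + 0.04861 = 0.06412 s.

0.0641 s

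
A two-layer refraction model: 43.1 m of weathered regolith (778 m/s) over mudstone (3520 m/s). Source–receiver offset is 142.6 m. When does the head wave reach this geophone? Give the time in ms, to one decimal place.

148.6 ms

t = x/V₂ + 2h·√(V₂²−V₁²)/(V₁V₂).
√(V₂²−V₁²) = √(3520²−778²) = 3432.9 m/s; delay term = 2·43.1·3432.9/(778·3520) = 0.10806 s.
t = 142.6/3520 + 0.10806 = 0.14857 s.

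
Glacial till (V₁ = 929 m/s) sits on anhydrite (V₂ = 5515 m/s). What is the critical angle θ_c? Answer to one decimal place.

Critical incidence: sin θ_c = V₁/V₂ = 929/5515 = 0.1684.
θ_c = arcsin 0.1684 = 9.70°.

9.7°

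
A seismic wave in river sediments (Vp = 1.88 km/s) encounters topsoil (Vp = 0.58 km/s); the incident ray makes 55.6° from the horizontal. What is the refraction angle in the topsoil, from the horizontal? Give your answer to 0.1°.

Convert to the normal: θ₁ = 90° − 55.6° = 34.4°.
Snell's law: sin θ₂ = (V₂/V₁)·sin θ₁ = (0.58/1.88)·sin 34.4° = 0.1743.
θ₂ = arcsin 0.1743 = 10.04° from the normal.
From the interface: 90° − 10.04° = 79.96°.

80.0°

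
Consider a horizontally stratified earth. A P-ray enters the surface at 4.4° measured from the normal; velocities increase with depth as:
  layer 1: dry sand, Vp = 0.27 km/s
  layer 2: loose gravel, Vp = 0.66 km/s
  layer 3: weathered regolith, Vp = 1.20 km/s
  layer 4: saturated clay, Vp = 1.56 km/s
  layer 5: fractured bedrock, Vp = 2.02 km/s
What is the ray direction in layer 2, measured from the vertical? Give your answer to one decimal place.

10.8°

Ray parameter p = sin 4.4° / 0.27 = 2.8414e-01 s/km.
sin θ_2 = p·V_2 = 2.8414e-01 × 0.66 = 0.1875.
θ_2 = arcsin 0.1875 = 10.81°.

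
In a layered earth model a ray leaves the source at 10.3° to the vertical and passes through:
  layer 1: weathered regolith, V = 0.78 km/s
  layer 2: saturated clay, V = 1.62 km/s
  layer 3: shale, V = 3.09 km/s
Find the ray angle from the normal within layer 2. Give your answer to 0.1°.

21.8°

Ray parameter p = sin 10.3° / 0.78 = 2.2923e-01 s/km.
sin θ_2 = p·V_2 = 2.2923e-01 × 1.62 = 0.3714.
θ_2 = 21.80° from the vertical.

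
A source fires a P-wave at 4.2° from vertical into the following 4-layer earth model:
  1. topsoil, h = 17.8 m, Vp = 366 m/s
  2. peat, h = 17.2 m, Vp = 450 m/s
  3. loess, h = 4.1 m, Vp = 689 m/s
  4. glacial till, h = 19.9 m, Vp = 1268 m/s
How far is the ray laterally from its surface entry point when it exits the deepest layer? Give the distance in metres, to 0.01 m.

p = sin θ₁/V₁ = sin 4.2°/366 = 2.0010e-04 s/m is conserved through the stack.
Layer 1: θ = 4.20°; offset = 17.8·tan 4.20° = 1.3072 m.
Layer 2: sin θ = p·450 = 0.0900 → θ = 5.17°; offset = 17.2·tan 5.17° = 1.5551 m.
Layer 3: sin θ = p·689 = 0.1379 → θ = 7.92°; offset = 4.1·tan 7.92° = 0.5707 m.
Layer 4: sin θ = p·1268 = 0.2537 → θ = 14.70°; offset = 19.9·tan 14.70° = 5.2201 m.
Total horizontal offset = 8.6531 m.

8.65 m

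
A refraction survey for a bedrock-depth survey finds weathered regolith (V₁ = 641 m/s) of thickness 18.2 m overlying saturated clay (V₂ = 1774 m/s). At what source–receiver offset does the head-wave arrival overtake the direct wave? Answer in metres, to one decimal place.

53.1 m

x_cross = 2h·√((V₂+V₁)/(V₂−V₁)).
(V₂+V₁)/(V₂−V₁) = (1774+641)/(1774−641) = 2.1315; √ = 1.4600.
x_cross = 2·18.2·1.4600 = 53.14 m.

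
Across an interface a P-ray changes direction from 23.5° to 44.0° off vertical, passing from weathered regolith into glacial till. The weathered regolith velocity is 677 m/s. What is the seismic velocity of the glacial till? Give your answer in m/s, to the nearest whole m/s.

sin 23.5° = 0.3987; sin 44.0° = 0.6947.
V₂ = V₁·(sin θ₂/sin θ₁) = 677·(0.6947/0.3987) = 1179.40 m/s.

1179 m/s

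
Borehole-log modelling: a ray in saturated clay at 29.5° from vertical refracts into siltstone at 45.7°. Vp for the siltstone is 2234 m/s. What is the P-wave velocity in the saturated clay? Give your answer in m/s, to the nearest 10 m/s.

1540 m/s

sin 29.5° = 0.4924; sin 45.7° = 0.7157.
V₁ = V₂·(sin θ₁/sin θ₂) = 2234·(0.4924/0.7157) = 1537.08 m/s.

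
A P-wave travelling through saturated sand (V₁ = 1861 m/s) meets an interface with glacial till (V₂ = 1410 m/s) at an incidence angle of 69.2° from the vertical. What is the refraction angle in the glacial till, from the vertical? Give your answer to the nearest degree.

45°

Snell's law: sin θ₂ = (V₂/V₁)·sin θ₁ = (1410/1861)·sin 69.2° = 0.7083.
θ₂ = arcsin 0.7083 = 45.09° from the normal.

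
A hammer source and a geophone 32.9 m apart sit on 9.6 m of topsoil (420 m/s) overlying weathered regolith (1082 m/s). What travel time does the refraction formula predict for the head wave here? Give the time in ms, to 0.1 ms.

72.5 ms

t = x/V₂ + 2h·√(V₂²−V₁²)/(V₁V₂).
√(V₂²−V₁²) = √(1082²−420²) = 997.2 m/s; delay term = 2·9.6·997.2/(420·1082) = 0.04213 s.
t = 32.9/1082 + 0.04213 = 0.07254 s.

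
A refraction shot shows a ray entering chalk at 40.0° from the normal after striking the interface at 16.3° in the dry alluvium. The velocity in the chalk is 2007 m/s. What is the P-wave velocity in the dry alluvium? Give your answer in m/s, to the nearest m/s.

876 m/s

sin 16.3° = 0.2807; sin 40.0° = 0.6428.
V₁ = V₂·(sin θ₁/sin θ₂) = 2007·(0.2807/0.6428) = 876.34 m/s.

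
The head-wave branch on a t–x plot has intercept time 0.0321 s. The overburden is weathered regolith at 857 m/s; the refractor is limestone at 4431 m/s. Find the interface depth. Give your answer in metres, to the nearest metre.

14 m

h = tᵢ·V₁·V₂ / (2·√(V₂²−V₁²)).
√(V₂²−V₁²) = √(4431² − 857²) = 4347.3 m/s.
h = 0.0321 s × 857 × 4431 / (2 × 4347.3) = 14.02 m.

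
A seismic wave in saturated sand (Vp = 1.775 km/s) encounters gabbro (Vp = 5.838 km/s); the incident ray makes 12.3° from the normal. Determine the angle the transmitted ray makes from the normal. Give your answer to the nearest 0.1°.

sin θ₁/V₁ = sin θ₂/V₂ ⇒ sin θ₂ = 5.838·sin 12.3°/1.775 = 5.838·0.2130/1.775 = 0.7007.
θ₂ = arcsin 0.7007 = 44.48° from the normal.

44.5°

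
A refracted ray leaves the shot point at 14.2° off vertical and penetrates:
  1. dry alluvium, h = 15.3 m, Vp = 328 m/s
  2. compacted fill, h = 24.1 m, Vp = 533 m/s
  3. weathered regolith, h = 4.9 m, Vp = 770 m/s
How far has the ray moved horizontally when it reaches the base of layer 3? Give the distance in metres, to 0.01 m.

17.80 m

Apply Snell's law at each interface; in layer i the horizontal offset is hᵢ·tan θᵢ.
Layer 1: θ = 14.20°; offset = 15.3·tan 14.20° = 3.8715 m.
Layer 2: sin θ = 533·sin 14.2°/328 = 0.3986, θ = 23.49°; offset = 24.1·tan 23.49° = 10.4751 m.
Layer 3: sin θ = 770·sin 14.2°/328 = 0.5759, θ = 35.16°; offset = 4.9·tan 35.16° = 3.4516 m.
Summing the layer offsets gives 17.7981 m.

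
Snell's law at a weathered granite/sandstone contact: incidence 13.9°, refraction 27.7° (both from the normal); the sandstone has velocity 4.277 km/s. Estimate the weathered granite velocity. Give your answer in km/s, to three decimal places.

Snell's law: sin 13.9°/V₁ = sin 27.7°/V₂.
V₁ = V₂·sin 13.9°/sin 27.7° = 4.277 × 0.5168 = 2.210 km/s.

2.210 km/s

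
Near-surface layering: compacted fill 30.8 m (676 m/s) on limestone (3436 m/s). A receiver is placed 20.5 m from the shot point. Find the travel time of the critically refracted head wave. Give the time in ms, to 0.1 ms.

95.3 ms

θ_c = arcsin(V₁/V₂) = arcsin(676/3436) = 11.35°, cos θ_c = 0.9805.
Intercept time tᵢ = 2h cos θ_c / V₁ = 2·30.8·0.9805/676 = 0.08934 s.
t = x/V₂ + tᵢ = 20.5/3436 + 0.08934 = 0.09531 s.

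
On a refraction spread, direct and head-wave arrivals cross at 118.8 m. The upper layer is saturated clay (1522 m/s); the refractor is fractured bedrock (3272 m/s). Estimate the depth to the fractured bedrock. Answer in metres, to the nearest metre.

h = (x_cross/2)·√((V₂−V₁)/(V₂+V₁)).
(V₂−V₁)/(V₂+V₁) = (3272−1522)/(3272+1522) = 0.3650; √ = 0.6042.
h = (118.8/2)·0.6042 = 35.89 m.

36 m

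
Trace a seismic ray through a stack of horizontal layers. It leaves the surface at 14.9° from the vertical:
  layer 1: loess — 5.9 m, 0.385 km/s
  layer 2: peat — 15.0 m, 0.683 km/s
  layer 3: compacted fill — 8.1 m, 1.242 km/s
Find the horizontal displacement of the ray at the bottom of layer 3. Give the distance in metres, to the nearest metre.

Apply Snell's law at each interface; in layer i the horizontal offset is hᵢ·tan θᵢ.
Layer 1: θ = 14.90°; offset = 5.9·tan 14.90° = 1.570 m.
Layer 2: sin θ = 0.683·sin 14.9°/0.385 = 0.4562, θ = 27.14°; offset = 15.0·tan 27.14° = 7.689 m.
Layer 3: sin θ = 1.242·sin 14.9°/0.385 = 0.8295, θ = 56.05°; offset = 8.1·tan 56.05° = 12.030 m.
Summing the layer offsets gives 21.289 m.

21 m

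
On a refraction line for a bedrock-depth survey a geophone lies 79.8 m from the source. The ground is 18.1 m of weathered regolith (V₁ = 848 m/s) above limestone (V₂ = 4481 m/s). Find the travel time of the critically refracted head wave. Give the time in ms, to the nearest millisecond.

θ_c = arcsin(V₁/V₂) = arcsin(848/4481) = 10.91°, cos θ_c = 0.9819.
Intercept time tᵢ = 2h cos θ_c / V₁ = 2·18.1·0.9819/848 = 0.04192 s.
t = x/V₂ + tᵢ = 79.8/4481 + 0.04192 = 0.05973 s.

60 ms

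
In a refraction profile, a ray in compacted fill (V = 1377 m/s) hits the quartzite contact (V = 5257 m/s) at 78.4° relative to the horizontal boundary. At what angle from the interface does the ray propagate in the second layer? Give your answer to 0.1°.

Angle from the normal: 90° − 78.4° = 11.6°.
Snell's law: sin θ₂ = (V₂/V₁)·sin θ₁ = (5257/1377)·sin 11.6° = 0.7677.
θ₂ = sin⁻¹(0.7677) = 50.14° (from vertical).
From the interface: 90° − 50.14° = 39.86°.

39.9°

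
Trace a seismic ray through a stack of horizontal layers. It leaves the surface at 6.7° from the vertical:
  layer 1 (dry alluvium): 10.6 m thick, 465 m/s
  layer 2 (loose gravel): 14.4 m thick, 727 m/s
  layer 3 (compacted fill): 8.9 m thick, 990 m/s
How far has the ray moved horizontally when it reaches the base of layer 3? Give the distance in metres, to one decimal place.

6.2 m

Apply Snell's law at each interface; in layer i the horizontal offset is hᵢ·tan θᵢ.
Layer 1: θ = 6.70°; offset = 10.6·tan 6.70° = 1.245 m.
Layer 2: sin θ = 727·sin 6.7°/465 = 0.1824, θ = 10.51°; offset = 14.4·tan 10.51° = 2.671 m.
Layer 3: sin θ = 990·sin 6.7°/465 = 0.2484, θ = 14.38°; offset = 8.9·tan 14.38° = 2.282 m.
Summing the layer offsets gives 6.199 m.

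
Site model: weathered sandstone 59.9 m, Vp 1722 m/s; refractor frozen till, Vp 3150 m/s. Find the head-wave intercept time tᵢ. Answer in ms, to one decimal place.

58.3 ms

tᵢ = 2h·√(V₂²−V₁²)/(V₁V₂).
√(V₂²−V₁²) = √(3150²−1722²) = 2637.7 m/s.
tᵢ = 2·59.9·2637.7/(1722·3150) = 0.05825 s.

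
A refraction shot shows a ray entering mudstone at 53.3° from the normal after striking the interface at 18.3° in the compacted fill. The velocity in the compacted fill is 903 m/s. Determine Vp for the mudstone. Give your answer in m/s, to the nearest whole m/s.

2306 m/s

sin 18.3° = 0.3140; sin 53.3° = 0.8018.
V₂ = V₁·(sin θ₂/sin θ₁) = 903·(0.8018/0.3140) = 2305.80 m/s.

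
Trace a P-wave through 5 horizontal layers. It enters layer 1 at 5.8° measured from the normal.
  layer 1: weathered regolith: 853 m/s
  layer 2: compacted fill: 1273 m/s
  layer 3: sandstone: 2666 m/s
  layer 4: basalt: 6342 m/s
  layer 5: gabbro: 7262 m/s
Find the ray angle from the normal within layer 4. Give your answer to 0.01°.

Ray parameter p = sin 5.8° / 853 = 1.1847e-04 s/m.
sin θ_4 = p·V_4 = 1.1847e-04 × 6342 = 0.7513.
θ_4 = arcsin 0.7513 = 48.71°.

48.71°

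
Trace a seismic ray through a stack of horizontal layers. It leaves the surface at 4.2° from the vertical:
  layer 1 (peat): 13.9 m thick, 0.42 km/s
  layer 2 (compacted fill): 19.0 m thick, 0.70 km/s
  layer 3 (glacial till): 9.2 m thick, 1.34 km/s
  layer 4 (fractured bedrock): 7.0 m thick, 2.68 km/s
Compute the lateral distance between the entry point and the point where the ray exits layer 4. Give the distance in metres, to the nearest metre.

9 m

Apply Snell's law at each interface; in layer i the horizontal offset is hᵢ·tan θᵢ.
Layer 1: θ = 4.20°; offset = 13.9·tan 4.20° = 1.021 m.
Layer 2: sin θ = 0.70·sin 4.2°/0.42 = 0.1221, θ = 7.01°; offset = 19.0·tan 7.01° = 2.337 m.
Layer 3: sin θ = 1.34·sin 4.2°/0.42 = 0.2337, θ = 13.51°; offset = 9.2·tan 13.51° = 2.211 m.
Layer 4: sin θ = 2.68·sin 4.2°/0.42 = 0.4673, θ = 27.86°; offset = 7.0·tan 27.86° = 3.700 m.
Σ offsets = 9.269 m.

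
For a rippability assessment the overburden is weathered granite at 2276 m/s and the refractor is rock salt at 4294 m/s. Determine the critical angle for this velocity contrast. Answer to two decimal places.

32.01°

At critical incidence the refracted ray runs along the interface (θ₂ = 90°), so sin θ_c = V₁/V₂.
θ_c = arcsin(2276/4294) = arcsin 0.5300 = 32.01°.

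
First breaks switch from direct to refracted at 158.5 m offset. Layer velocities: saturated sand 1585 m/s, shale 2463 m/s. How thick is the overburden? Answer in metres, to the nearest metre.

x_cross = 2h·√((V₂+V₁)/(V₂−V₁)) → h = x_cross / (2·√((V₂+V₁)/(V₂−V₁))).
√((V₂+V₁)/(V₂−V₁)) = √((2463+1585)/(2463−1585)) = 2.1472.
h = 158.5 / (2·2.1472) = 36.91 m.

37 m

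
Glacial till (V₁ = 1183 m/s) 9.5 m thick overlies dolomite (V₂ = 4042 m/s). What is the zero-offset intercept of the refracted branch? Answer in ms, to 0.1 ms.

tᵢ = 2h·√(V₂²−V₁²)/(V₁V₂).
√(V₂²−V₁²) = √(4042²−1183²) = 3865.0 m/s.
tᵢ = 2·9.5·3865.0/(1183·4042) = 0.01536 s.

15.4 ms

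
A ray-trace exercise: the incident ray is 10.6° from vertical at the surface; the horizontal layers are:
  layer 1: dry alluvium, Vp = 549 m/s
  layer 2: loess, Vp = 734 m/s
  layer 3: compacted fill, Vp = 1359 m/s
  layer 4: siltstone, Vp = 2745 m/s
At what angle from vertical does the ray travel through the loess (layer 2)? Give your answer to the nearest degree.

Ray parameter p = sin 10.6° / 549 = 3.3507e-04 s/m.
sin θ_2 = p·V_2 = 3.3507e-04 × 734 = 0.2459.
θ_2 = 14.24° from the vertical.

14°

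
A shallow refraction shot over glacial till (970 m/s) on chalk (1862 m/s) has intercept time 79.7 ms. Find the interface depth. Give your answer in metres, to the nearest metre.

θ_c = arcsin(970/1862) = 31.40°; cos θ_c = 0.8536.
tᵢ = 2h cos θ_c/V₁ ⇒ h = tᵢ·V₁/(2 cos θ_c) = 0.0797·970/(2·0.8536) = 45.28 m.

45 m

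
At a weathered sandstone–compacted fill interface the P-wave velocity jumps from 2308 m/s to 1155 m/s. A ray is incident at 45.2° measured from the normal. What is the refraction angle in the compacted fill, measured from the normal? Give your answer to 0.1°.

20.8°

sin θ₁/V₁ = sin θ₂/V₂ ⇒ sin θ₂ = 1155·sin 45.2°/2308 = 1155·0.7096/2308 = 0.3551.
θ₂ = sin⁻¹(0.3551) = 20.80° (from vertical).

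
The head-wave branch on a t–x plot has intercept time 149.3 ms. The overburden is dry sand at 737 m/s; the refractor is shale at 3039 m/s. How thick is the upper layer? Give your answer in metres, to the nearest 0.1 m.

θ_c = arcsin(737/3039) = 14.03°; cos θ_c = 0.9701.
tᵢ = 2h cos θ_c/V₁ ⇒ h = tᵢ·V₁/(2 cos θ_c) = 0.1493·737/(2·0.9701) = 56.71 m.

56.7 m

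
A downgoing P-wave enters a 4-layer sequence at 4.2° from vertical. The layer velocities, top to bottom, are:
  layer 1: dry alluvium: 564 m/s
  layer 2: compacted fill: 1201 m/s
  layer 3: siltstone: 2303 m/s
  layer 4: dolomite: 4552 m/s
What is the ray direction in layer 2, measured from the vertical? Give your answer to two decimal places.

Snell's law across each interface conserves sin θ / V, so sin θ_2 = V_2·sin θ₁/V₁.
sin θ_2 = 1201 × sin 4.2° / 564 = 0.1560.
θ_2 = 8.97° from the vertical.

8.97°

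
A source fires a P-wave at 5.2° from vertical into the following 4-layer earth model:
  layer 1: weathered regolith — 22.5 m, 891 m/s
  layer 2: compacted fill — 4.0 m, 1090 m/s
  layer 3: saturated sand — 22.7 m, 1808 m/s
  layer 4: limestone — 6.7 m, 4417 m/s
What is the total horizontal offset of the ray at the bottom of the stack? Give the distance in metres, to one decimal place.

10.1 m

p = sin θ₁/V₁ = sin 5.2°/891 = 1.0172e-04 s/m is conserved through the stack.
Layer 1: θ = 5.20°; offset = 22.5·tan 5.20° = 2.048 m.
Layer 2: sin θ = p·1090 = 0.1109 → θ = 6.37°; offset = 4.0·tan 6.37° = 0.446 m.
Layer 3: sin θ = p·1808 = 0.1839 → θ = 10.60°; offset = 22.7·tan 10.60° = 4.247 m.
Layer 4: sin θ = p·4417 = 0.4493 → θ = 26.70°; offset = 6.7·tan 26.70° = 3.370 m.
Summing the layer offsets gives 10.111 m.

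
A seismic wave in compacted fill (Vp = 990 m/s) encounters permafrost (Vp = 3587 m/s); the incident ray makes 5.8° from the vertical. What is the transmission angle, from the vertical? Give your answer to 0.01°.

Snell's law: sin θ₂ = (V₂/V₁)·sin θ₁ = (3587/990)·sin 5.8° = 0.3662.
θ₂ = sin⁻¹(0.3662) = 21.48° (from vertical).

21.48°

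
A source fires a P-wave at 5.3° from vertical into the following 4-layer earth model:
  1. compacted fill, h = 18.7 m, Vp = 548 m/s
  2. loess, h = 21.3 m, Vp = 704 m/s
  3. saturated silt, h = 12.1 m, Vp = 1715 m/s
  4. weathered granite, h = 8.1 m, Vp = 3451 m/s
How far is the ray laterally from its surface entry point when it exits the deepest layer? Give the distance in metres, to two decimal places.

Ray parameter p = sin 5.3° / 548 m/s = 1.6856e-04 s/m.
Layer 1: θ = 5.30°; offset = 18.7·tan 5.30° = 1.7347 m.
Layer 2: sin θ = p·704 = 0.1187 → θ = 6.82°; offset = 21.3·tan 6.82° = 2.5456 m.
Layer 3: sin θ = p·1715 = 0.2891 → θ = 16.80°; offset = 12.1·tan 16.80° = 3.6539 m.
Layer 4: sin θ = p·3451 = 0.5817 → θ = 35.57°; offset = 8.1·tan 35.57° = 5.7926 m.
Σ offsets = 13.7268 m.

13.73 m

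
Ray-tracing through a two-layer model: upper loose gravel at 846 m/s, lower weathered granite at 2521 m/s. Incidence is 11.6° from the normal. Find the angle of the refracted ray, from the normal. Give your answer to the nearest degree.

37°

Snell's law: sin θ₂ = (V₂/V₁)·sin θ₁ = (2521/846)·sin 11.6° = 0.5992.
θ₂ = arcsin 0.5992 = 36.81° from the normal.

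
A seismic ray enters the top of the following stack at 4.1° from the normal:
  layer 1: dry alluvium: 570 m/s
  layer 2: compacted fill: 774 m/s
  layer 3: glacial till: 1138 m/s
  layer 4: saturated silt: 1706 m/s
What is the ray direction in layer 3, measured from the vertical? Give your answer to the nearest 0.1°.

Ray parameter p = sin 4.1° / 570 = 1.2543e-04 s/m.
sin θ_3 = p·V_3 = 1.2543e-04 × 1138 = 0.1427.
θ_3 = arcsin 0.1427 = 8.21°.

8.2°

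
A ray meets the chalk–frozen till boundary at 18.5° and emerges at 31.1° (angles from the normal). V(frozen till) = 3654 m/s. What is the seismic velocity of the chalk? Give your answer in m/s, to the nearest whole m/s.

sin 18.5° = 0.3173; sin 31.1° = 0.5165.
V₁ = V₂·(sin θ₁/sin θ₂) = 3654·(0.3173/0.5165) = 2244.64 m/s.

2245 m/s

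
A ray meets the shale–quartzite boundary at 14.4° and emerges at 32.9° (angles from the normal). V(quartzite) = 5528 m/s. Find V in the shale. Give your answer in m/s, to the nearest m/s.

Snell's law: sin 14.4°/V₁ = sin 32.9°/V₂.
V₁ = V₂·sin 14.4°/sin 32.9° = 5528 × 0.4578 = 2530.97 m/s.

2531 m/s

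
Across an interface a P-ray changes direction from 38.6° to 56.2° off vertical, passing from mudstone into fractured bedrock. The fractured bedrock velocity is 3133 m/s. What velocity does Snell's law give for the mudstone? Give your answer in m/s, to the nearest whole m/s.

2352 m/s

Snell's law: sin 38.6°/V₁ = sin 56.2°/V₂.
V₁ = V₂·sin 38.6°/sin 56.2° = 3133 × 0.7508 = 2352.17 m/s.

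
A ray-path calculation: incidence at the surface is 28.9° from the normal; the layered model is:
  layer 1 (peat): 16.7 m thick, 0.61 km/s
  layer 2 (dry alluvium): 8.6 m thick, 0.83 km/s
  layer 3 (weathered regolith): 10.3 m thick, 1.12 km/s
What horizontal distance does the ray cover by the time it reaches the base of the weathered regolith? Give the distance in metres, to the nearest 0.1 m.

Apply Snell's law at each interface; in layer i the horizontal offset is hᵢ·tan θᵢ.
Layer 1: θ = 28.90°; offset = 16.7·tan 28.90° = 9.219 m.
Layer 2: sin θ = 0.83·sin 28.9°/0.61 = 0.6576, θ = 41.12°; offset = 8.6·tan 41.12° = 7.506 m.
Layer 3: sin θ = 1.12·sin 28.9°/0.61 = 0.8873, θ = 62.54°; offset = 10.3·tan 62.54° = 19.820 m.
Σ offsets = 36.546 m.

36.5 m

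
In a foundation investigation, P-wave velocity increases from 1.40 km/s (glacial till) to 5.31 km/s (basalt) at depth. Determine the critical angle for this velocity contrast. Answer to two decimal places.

15.29°

At critical incidence the refracted ray runs along the interface (θ₂ = 90°), so sin θ_c = V₁/V₂.
θ_c = arcsin(1.40/5.31) = arcsin 0.2637 = 15.29°.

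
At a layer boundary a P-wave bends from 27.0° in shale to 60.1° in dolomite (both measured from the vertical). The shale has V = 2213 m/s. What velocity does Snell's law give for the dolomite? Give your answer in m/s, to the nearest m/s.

4226 m/s

Snell's law: sin 27.0°/V₁ = sin 60.1°/V₂.
V₂ = V₁·sin 60.1°/sin 27.0° = 2213 × 1.9095 = 4225.73 m/s.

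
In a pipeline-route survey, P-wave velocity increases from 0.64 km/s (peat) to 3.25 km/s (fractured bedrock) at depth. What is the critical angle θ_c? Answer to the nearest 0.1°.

At critical incidence the refracted ray runs along the interface (θ₂ = 90°), so sin θ_c = V₁/V₂.
θ_c = arcsin(0.64/3.25) = arcsin 0.1969 = 11.36°.

11.4°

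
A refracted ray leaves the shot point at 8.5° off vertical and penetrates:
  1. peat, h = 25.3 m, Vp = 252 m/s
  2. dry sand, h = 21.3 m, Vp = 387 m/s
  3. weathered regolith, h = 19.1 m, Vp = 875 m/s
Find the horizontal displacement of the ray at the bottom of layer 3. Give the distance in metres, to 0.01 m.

Apply Snell's law at each interface; in layer i the horizontal offset is hᵢ·tan θᵢ.
Layer 1: θ = 8.50°; offset = 25.3·tan 8.50° = 3.7811 m.
Layer 2: sin θ = 387·sin 8.5°/252 = 0.2270, θ = 13.12°; offset = 21.3·tan 13.12° = 4.9645 m.
Layer 3: sin θ = 875·sin 8.5°/252 = 0.5132, θ = 30.88°; offset = 19.1·tan 30.88° = 11.4216 m.
Σ offsets = 20.1673 m.

20.17 m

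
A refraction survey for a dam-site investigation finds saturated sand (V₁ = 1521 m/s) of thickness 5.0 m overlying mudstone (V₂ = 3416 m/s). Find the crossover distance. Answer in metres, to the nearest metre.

16 m

θ_c = arcsin(1521/3416) = 26.44°, so cos θ_c = 0.8954 and tᵢ = 2h cos θ_c/V₁ = 0.0059 s.
At crossover x/V₁ = x/V₂ + tᵢ ⇒ x = tᵢ/(1/V₁ − 1/V₂) = 0.00589/(6.5746e-04 − 2.9274e-04) = 16.14 m.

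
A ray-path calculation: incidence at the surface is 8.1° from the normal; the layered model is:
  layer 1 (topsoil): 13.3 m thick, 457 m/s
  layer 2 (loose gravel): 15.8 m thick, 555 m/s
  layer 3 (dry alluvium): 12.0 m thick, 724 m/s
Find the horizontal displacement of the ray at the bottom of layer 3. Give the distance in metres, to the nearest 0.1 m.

Ray parameter p = sin 8.1° / 457 m/s = 3.0832e-04 s/m.
Layer 1: θ = 8.10°; offset = 13.3·tan 8.10° = 1.893 m.
Layer 2: sin θ = p·555 = 0.1711 → θ = 9.85°; offset = 15.8·tan 9.85° = 2.744 m.
Layer 3: sin θ = p·724 = 0.2232 → θ = 12.90°; offset = 12.0·tan 12.90° = 2.748 m.
Σ offsets = 7.385 m.

7.4 m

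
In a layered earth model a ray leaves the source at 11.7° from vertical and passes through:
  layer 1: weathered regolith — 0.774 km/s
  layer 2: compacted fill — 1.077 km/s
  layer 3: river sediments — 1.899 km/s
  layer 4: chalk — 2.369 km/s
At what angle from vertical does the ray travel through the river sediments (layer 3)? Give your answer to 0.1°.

29.8°

Snell's law across each interface conserves sin θ / V, so sin θ_3 = V_3·sin θ₁/V₁.
sin θ_3 = 1.899 × sin 11.7° / 0.774 = 0.4975.
θ_3 = arcsin 0.4975 = 29.84°.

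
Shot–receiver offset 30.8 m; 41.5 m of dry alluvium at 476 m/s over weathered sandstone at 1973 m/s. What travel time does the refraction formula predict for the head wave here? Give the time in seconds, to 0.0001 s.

0.1848 s

θ_c = arcsin(V₁/V₂) = arcsin(476/1973) = 13.96°, cos θ_c = 0.9705.
Intercept time tᵢ = 2h cos θ_c / V₁ = 2·41.5·0.9705/476 = 0.16922 s.
t = x/V₂ + tᵢ = 30.8/1973 + 0.16922 = 0.18483 s.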